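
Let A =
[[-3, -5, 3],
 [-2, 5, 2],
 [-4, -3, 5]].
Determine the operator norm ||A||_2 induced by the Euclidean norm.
||A||_2 ≈ 9.4572 (= sqrt(largest eigenvalue of A^T A))

||A||_2 = sigma_max(A) = sqrt(lambda_max(A^T A)). Form the symmetric matrix M = A^T A =
[[29, 17, -33],
 [17, 59, -20],
 [-33, -20, 38]].
Its characteristic polynomial (trace, sum of principal 2x2 minors, determinant of M give the coefficients) is
  p(λ) = det(λ I - M) = λ^3 - 126λ^2 + 3277λ - 625.
No integer candidate from the rational root theorem (±divisors of 625) is a root, so the roots are irrational. The cubic discriminant is Δ = 29358462497 > 0, so there are three distinct real roots. p(0) = -625 and p(1) = 2527 have opposite signs, so a root lies in (0, 1); Newton's method refines it to λ ≈ 0.1921. p(36) = 707 and p(37) = -1217 have opposite signs, so a root lies in (36, 37); Newton's method refines it to λ ≈ 36.3695. p(89) = -2049 and p(90) = 2705 have opposite signs, so a root lies in (89, 90); Newton's method refines it to λ ≈ 89.4384. Check (Vieta): the three roots sum to 126, matching tr M = 126.
So the eigenvalues of A^T A are ≈ 0.1921, 36.3695, 89.4384 (all ≥ 0, as they must be for A^T A). The largest is λ_max ≈ 89.4384, hence ||A||_2 = sqrt(λ_max) ≈ 9.4572.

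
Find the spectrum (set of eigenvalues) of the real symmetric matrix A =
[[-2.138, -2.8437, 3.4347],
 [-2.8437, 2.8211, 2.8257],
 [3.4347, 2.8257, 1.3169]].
sigma(A) ≈ {-6, 3, 5}

A is real symmetric, so its spectrum consists of real eigenvalues. Expanding the characteristic polynomial of the displayed matrix gives
  det(λ I - A) = p(λ) = λ^3 + (-2)λ^2 + (-33)λ + (90).
Solving p(λ) = 0 yields eigenvalues ≈ -6, 3, 5. (A is shown rounded to 4 decimals, so these recover the underlying integer eigenvalues to within that precision.)
Verification: the trace of A = 2 equals the sum of eigenvalues 2, and det(A) ≈ -90.0008 matches the eigenvalue product -90.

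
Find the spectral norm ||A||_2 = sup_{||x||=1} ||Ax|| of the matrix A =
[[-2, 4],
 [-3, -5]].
||A||_2 = sqrt((54 + sqrt(980))/2) ≈ 6.5309 (= sqrt(largest eigenvalue of A^T A))

||A||_2 = sigma_max(A) = sqrt(lambda_max(A^T A)). Form the symmetric matrix M = A^T A =
[[13, 7],
 [7, 41]].
Its characteristic polynomial (trace, determinant of M give the coefficients) is
  p(λ) = det(λ I - M) = λ^2 - 54λ + 484.
For λ^2 - 54λ + 484 the discriminant is 980. It is nonnegative but not a perfect square, so the roots are real and irrational: λ = (54 ± sqrt(980))/2 ≈ 42.6525, 11.3475.
So the eigenvalues of A^T A are ≈ 11.3475, 42.6525 (all ≥ 0, as they must be for A^T A). The largest is λ_max = (54 + sqrt(980))/2 ≈ 42.6525, hence ||A||_2 = sqrt(λ_max) = sqrt((54 + sqrt(980))/2) ≈ 6.5309.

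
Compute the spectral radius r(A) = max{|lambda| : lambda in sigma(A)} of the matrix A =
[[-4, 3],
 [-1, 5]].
r(A) = (1 + sqrt(69))/2 ≈ 4.6533

The eigenvalues of A are the roots of its characteristic polynomial. With M = A (coefficients from the trace and determinant):
  p(λ) = det(λ I - M) = λ^2 - λ - 17.
For λ^2 - λ - 17 the discriminant is 69. It is nonnegative but not a perfect square, so the roots are real and irrational: λ = (1 ± sqrt(69))/2 ≈ 4.6533, -3.6533.
Thus the eigenvalues (to 4 decimals) are 4.6533 (modulus 4.6533); -3.6533 (modulus 3.6533). The spectral radius is the largest modulus: r(A) = (1 + sqrt(69))/2 ≈ 4.6533. (Cross-check: r(A) ≤ ||A||_2 ≈ 6.6713; equality holds whenever A is normal, though it can also hold for some non-normal A.)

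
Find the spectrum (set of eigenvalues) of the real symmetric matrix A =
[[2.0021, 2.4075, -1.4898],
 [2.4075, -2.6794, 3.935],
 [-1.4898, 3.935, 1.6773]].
sigma(A) ≈ {-6, 3, 4}

A is real symmetric, so its spectrum consists of real eigenvalues. Expanding the characteristic polynomial of the displayed matrix gives
  det(λ I - A) = p(λ) = λ^3 + (-1)λ^2 + (-30)λ + (72).
Solving p(λ) = 0 yields eigenvalues ≈ -6, 3, 4. (A is shown rounded to 4 decimals, so these recover the underlying integer eigenvalues to within that precision.)
Verification: the trace of A = 1 equals the sum of eigenvalues 1, and det(A) ≈ -72.0008 matches the eigenvalue product -72.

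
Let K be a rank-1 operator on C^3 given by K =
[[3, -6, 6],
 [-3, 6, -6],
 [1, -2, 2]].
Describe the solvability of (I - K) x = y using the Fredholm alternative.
(I - K) is invertible (det(I - K) = -10 ≠ 0), so for every y in C^3 the equation (I - K) x = y has a unique solution.

K has rank 1, so it is an outer product K = u v^T: every row of K is a multiple of one row vector. Reading off the entries, u = (3, -3, 1) and v = (1, -2, 2) (row i of K equals u_i·v^T). A rank-one matrix u v^T satisfies K u = u (v·u) and kills the (2)-dimensional subspace v^⊥, so its characteristic polynomial is lambda^2 (lambda - v·u) with v·u = tr K = 11. Hence the eigenvalues of I - K are 1 (multiplicity 2) and 1 - (11) = -10, so det(I - K) = -10. (Direct check: I - K =
[[-2, 6, -6],
 [3, -5, 6],
 [-1, 2, -1]]
has determinant -10.) The finite-dimensional Fredholm alternative says: either (I - K) is invertible, or ker(I - K) ≠ {0} and then range(I - K) = ker((I - K)^*)^⊥, with dim ker(I - K) = dim ker((I - K)^*). Since det(I - K) ≠ 0, 1 is not an eigenvalue of K and ker(I - K) = {0}, so we are in the first case: for every y there is a unique x = (I - K)^(-1) y. Explicitly, by the Sherman–Morrison formula, (I - u v^T)^(-1) = I + u v^T/(1 - v·u), i.e. (I - K)^(-1) = I + K/(-10).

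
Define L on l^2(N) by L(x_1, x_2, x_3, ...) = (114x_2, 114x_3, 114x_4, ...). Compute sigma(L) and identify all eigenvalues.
sigma(L) = closed disk {z in C : |z| ≤ 114}; sigma_p(L) = open disk {z in C : |z| < 114}

Note L = 114·V where V is the unit left shift (V x)_k = x_{k+1}; so sigma(L) = 114·sigma(V) and ||L|| = 114||V||. ||L x||^2 = 12996sum_{k≥2} |x_k|^2 ≤ 12996||x||^2, with equality on {x : x_1 = 0}, so ||L|| = 114. For any lambda with |lambda| < 114, set r = lambda/114 (|r| < 1); the vector x = (1, r, r^2, ...) is in l^2 and satisfies L x = 114(r, r^2, ...) = lambda x, so lambda is an eigenvalue. On the boundary |lambda| = 114 the geometric series diverges, so no l^2 eigenvector exists, but these lambda lie in the approximate point spectrum. Hence sigma(L) is the closed disk of radius 114 and sigma_p(L) is the open disk.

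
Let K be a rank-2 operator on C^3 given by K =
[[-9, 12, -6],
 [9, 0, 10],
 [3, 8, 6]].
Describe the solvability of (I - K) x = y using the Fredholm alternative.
(I - K) is invertible (det(I - K) = -220 ≠ 0), so for every y in C^3 the equation (I - K) x = y has a unique solution.

K has rank 2 and factors as K = U V^T = u1 v1^T + u2 v2^T with u1 = (-3, 3, 1), v1 = (3, -1, 3), u2 = (-3, -1, -3), v2 = (0, -3, -1) (multiplying out reproduces the displayed K). The nonzero eigenvalues of U V^T coincide with those of the 2 x 2 matrix G = V^T U = [[v1·u1, v1·u2], [v2·u1, v2·u2]] = [[-9, -17], [-10, 6]], and by the Sylvester determinant identity det(I_3 - U V^T) = det(I_2 - V^T U) = det([[10, 17], [10, -5]]) = (10)(-5) - (17)(10) = -220. (Direct check: I - K =
[[10, -12, 6],
 [-9, 1, -10],
 [-3, -8, -5]]
has determinant -220.) The finite-dimensional Fredholm alternative says: either (I - K) is invertible, or ker(I - K) ≠ {0} and then range(I - K) = ker((I - K)^*)^⊥, with dim ker(I - K) = dim ker((I - K)^*). Since det(I - K) ≠ 0, 1 is not an eigenvalue of K and ker(I - K) = {0}, so we are in the first case: for every y there is a unique x = (I - K)^(-1) y. (Explicitly, by the Woodbury identity, (I - U V^T)^(-1) = I + U (I_2 - G)^(-1) V^T.)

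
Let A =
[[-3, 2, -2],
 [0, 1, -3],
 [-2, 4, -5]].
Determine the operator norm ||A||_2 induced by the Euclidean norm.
||A||_2 ≈ 8.1389 (= sqrt(largest eigenvalue of A^T A))

||A||_2 = sigma_max(A) = sqrt(lambda_max(A^T A)). Form the symmetric matrix M = A^T A =
[[13, -14, 16],
 [-14, 21, -27],
 [16, -27, 38]].
Its characteristic polynomial (trace, sum of principal 2x2 minors, determinant of M give the coefficients) is
  p(λ) = det(λ I - M) = λ^3 - 72λ^2 + 384λ - 169.
No integer candidate from the rational root theorem (±divisors of 169) is a root, so the roots are irrational. The cubic discriminant is Δ = 368937909 > 0, so there are three distinct real roots. p(0) = -169 and p(1) = 144 have opposite signs, so a root lies in (0, 1); Newton's method refines it to λ ≈ 0.4837. p(5) = 76 and p(6) = -241 have opposite signs, so a root lies in (5, 6); Newton's method refines it to λ ≈ 5.2748. p(66) = -961 and p(67) = 3114 have opposite signs, so a root lies in (66, 67); Newton's method refines it to λ ≈ 66.2415. Check (Vieta): the three roots sum to 72, matching tr M = 72.
So the eigenvalues of A^T A are ≈ 0.4837, 5.2748, 66.2415 (all ≥ 0, as they must be for A^T A). The largest is λ_max ≈ 66.2415, hence ||A||_2 = sqrt(λ_max) ≈ 8.1389.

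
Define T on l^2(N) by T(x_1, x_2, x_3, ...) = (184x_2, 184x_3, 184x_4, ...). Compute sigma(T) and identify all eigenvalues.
sigma(T) = closed disk {z in C : |z| ≤ 184}; sigma_p(T) = open disk {z in C : |z| < 184}

Note T = 184·V where V is the unit left shift (V x)_k = x_{k+1}; so sigma(T) = 184·sigma(V) and ||T|| = 184||V||. ||T x||^2 = 33856sum_{k≥2} |x_k|^2 ≤ 33856||x||^2, with equality on {x : x_1 = 0}, so ||T|| = 184. For any lambda with |lambda| < 184, set r = lambda/184 (|r| < 1); the vector x = (1, r, r^2, ...) is in l^2 and satisfies T x = 184(r, r^2, ...) = lambda x, so lambda is an eigenvalue. On the boundary |lambda| = 184 the geometric series diverges, so no l^2 eigenvector exists, but these lambda lie in the approximate point spectrum. Hence sigma(T) is the closed disk of radius 184 and sigma_p(T) is the open disk.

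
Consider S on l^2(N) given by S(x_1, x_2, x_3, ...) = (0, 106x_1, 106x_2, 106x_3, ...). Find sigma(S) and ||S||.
sigma(S) = closed disk {z in C : |z| ≤ 106}; ||S|| = 106

Note S = 106·U where U is the unit right shift (U x)_k = x_{k-1} (with x_0 := 0); so ||S|| = 106||U|| and sigma(S) = 106·sigma(U). ||S x||^2 = sum_{k≥1} |106x_k|^2 = 11236||x||^2, so ||S|| = 106 and sigma(S) ⊂ {|z| ≤ 106}. For any |lambda| < 106, the equation (S - lambda I) x = 0 forces x_1 = 0, then 106x_k = lambda x_{k+1} ⇒ x = 0, so S has no eigenvalues. But (S - lambda I) is not surjective for |lambda| < 106: solving (S - lambda I) x = e_1 would require x_n proportional to (lambda/106)^(-n), which is not in l^2. So every |lambda| < 106 lies in the residual spectrum. The boundary |lambda| = 106 is in the approximate point spectrum (the spectrum is closed). Hence sigma(S) is the closed disk of radius 106.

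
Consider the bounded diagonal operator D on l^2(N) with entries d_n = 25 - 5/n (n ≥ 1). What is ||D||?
||D|| = 25

For a diagonal operator on l^2 with entries d_n, ||D|| = sup_n |d_n|. Here d_1 = 20, d_2 = 45/2, ..., and d_n = 25 - 5/n increases monotonically toward 25. All terms lie in [20, 25), so |d_n| = d_n and the supremum is the limit 25, which is not attained by any individual d_n. Hence ||D|| = 25.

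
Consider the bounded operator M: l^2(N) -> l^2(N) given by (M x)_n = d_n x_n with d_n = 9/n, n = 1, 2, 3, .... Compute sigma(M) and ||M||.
sigma(M) = {9/n : n ≥ 1} ∪ {0}; ||M|| = 9

A bounded diagonal operator on l^2 with diagonal entries d_n has spectrum equal to the closure of {d_n : n ≥ 1}: every d_n is an eigenvalue (with eigenvector e_n), so {d_n} ⊂ sigma(M); the spectrum is closed, so its closure is too; and for lambda not in the closure, (M - lambda I) has bounded inverse (the diagonal entries 1/(d_n - lambda) are bounded). For our sequence d_n = 9/n, n = 1, 2, 3, ...:
  - {d_n} = {9/n : n ≥ 1}; the only limit point is 0
  - closure = {9/n : n ≥ 1} ∪ {0}
For the norm: a diagonal operator has ||M|| = sup_n |d_n|. Here d_n = 9/n is positive and decreasing, so sup_n |d_n| = d_1 = 9. So ||M|| = 9.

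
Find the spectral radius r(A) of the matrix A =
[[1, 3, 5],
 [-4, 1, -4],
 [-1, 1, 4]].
r(A) ≈ 4.6105

The eigenvalues of A are the roots of its characteristic polynomial. With M = A (coefficients from the trace, the sum of principal 2x2 minors, and det A):
  p(λ) = det(λ I - M) = λ^3 - 6λ^2 + 30λ - 53.
No integer candidate from the rational root theorem (±divisors of 53) is a root, so the roots are irrational. The cubic discriminant is Δ = -25515 < 0, so there is one real root and a complex-conjugate pair. p(2) = -9 and p(3) = 10 have opposite signs, so a root lies in (2, 3); Newton's method refines it to λ ≈ 2.4933. Dividing out (λ - (2.4933)) leaves approximately λ^2 - 3.5067λ + 21.2567. For λ^2 - 3.5067λ + 21.2567 the discriminant is -72.7301. It is negative, so the remaining roots are the complex-conjugate pair λ ≈ 1.7533 ± 4.2641i. Their product equals the constant term, so |λ|^2 ≈ 21.2567 and |λ| ≈ 4.6105.
Thus the eigenvalues (to 4 decimals) are 2.4933 (modulus 2.4933); 1.7533 ± 4.2641i (modulus 4.6105). The spectral radius is the largest modulus: r(A) ≈ 4.6105. (Cross-check: r(A) ≤ ||A||_2 ≈ 8.1624; equality holds whenever A is normal, though it can also hold for some non-normal A.)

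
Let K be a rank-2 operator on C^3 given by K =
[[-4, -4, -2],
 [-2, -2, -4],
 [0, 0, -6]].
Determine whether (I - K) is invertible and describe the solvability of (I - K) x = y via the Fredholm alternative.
(I - K) is invertible (det(I - K) = 49 ≠ 0), so for every y in C^3 the equation (I - K) x = y has a unique solution.

K has rank 2 and factors as K = U V^T = u1 v1^T + u2 v2^T with u1 = (2, 1, 0), v1 = (-2, -2, 2), u2 = (3, 3, 3), v2 = (0, 0, -2) (multiplying out reproduces the displayed K). The nonzero eigenvalues of U V^T coincide with those of the 2 x 2 matrix G = V^T U = [[v1·u1, v1·u2], [v2·u1, v2·u2]] = [[-6, -6], [0, -6]], and by the Sylvester determinant identity det(I_3 - U V^T) = det(I_2 - V^T U) = det([[7, 6], [0, 7]]) = (7)(7) - (6)(0) = 49. (Direct check: I - K =
[[5, 4, 2],
 [2, 3, 4],
 [0, 0, 7]]
has determinant 49.) The finite-dimensional Fredholm alternative says: either (I - K) is invertible, or ker(I - K) ≠ {0} and then range(I - K) = ker((I - K)^*)^⊥, with dim ker(I - K) = dim ker((I - K)^*). Since det(I - K) ≠ 0, 1 is not an eigenvalue of K and ker(I - K) = {0}, so we are in the first case: for every y there is a unique x = (I - K)^(-1) y. (Explicitly, by the Woodbury identity, (I - U V^T)^(-1) = I + U (I_2 - G)^(-1) V^T.)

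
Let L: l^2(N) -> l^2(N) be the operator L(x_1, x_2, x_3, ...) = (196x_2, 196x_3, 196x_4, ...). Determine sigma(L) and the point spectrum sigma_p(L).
sigma(L) = closed disk {z in C : |z| ≤ 196}; sigma_p(L) = open disk {z in C : |z| < 196}

Note L = 196·V where V is the unit left shift (V x)_k = x_{k+1}; so sigma(L) = 196·sigma(V) and ||L|| = 196||V||. ||L x||^2 = 38416sum_{k≥2} |x_k|^2 ≤ 38416||x||^2, with equality on {x : x_1 = 0}, so ||L|| = 196. For any lambda with |lambda| < 196, set r = lambda/196 (|r| < 1); the vector x = (1, r, r^2, ...) is in l^2 and satisfies L x = 196(r, r^2, ...) = lambda x, so lambda is an eigenvalue. On the boundary |lambda| = 196 the geometric series diverges, so no l^2 eigenvector exists, but these lambda lie in the approximate point spectrum. Hence sigma(L) is the closed disk of radius 196 and sigma_p(L) is the open disk.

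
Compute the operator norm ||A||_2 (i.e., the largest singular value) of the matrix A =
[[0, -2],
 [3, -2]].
||A||_2 = sqrt((17 + sqrt(145))/2) ≈ 3.8106 (= sqrt(largest eigenvalue of A^T A))

||A||_2 = sigma_max(A) = sqrt(lambda_max(A^T A)). Form the symmetric matrix M = A^T A =
[[9, -6],
 [-6, 8]].
Its characteristic polynomial (trace, determinant of M give the coefficients) is
  p(λ) = det(λ I - M) = λ^2 - 17λ + 36.
For λ^2 - 17λ + 36 the discriminant is 145. It is nonnegative but not a perfect square, so the roots are real and irrational: λ = (17 ± sqrt(145))/2 ≈ 14.5208, 2.4792.
So the eigenvalues of A^T A are ≈ 2.4792, 14.5208 (all ≥ 0, as they must be for A^T A). The largest is λ_max = (17 + sqrt(145))/2 ≈ 14.5208, hence ||A||_2 = sqrt(λ_max) = sqrt((17 + sqrt(145))/2) ≈ 3.8106.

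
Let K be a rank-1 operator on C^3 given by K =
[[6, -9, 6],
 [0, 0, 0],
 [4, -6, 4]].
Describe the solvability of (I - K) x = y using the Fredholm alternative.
(I - K) is invertible (det(I - K) = -9 ≠ 0), so for every y in C^3 the equation (I - K) x = y has a unique solution.

K has rank 1, so it is an outer product K = u v^T: every row of K is a multiple of one row vector. Reading off the entries, u = (-3, 0, -2) and v = (-2, 3, -2) (row i of K equals u_i·v^T). A rank-one matrix u v^T satisfies K u = u (v·u) and kills the (2)-dimensional subspace v^⊥, so its characteristic polynomial is lambda^2 (lambda - v·u) with v·u = tr K = 10. Hence the eigenvalues of I - K are 1 (multiplicity 2) and 1 - (10) = -9, so det(I - K) = -9. (Direct check: I - K =
[[-5, 9, -6],
 [0, 1, 0],
 [-4, 6, -3]]
has determinant -9.) The finite-dimensional Fredholm alternative says: either (I - K) is invertible, or ker(I - K) ≠ {0} and then range(I - K) = ker((I - K)^*)^⊥, with dim ker(I - K) = dim ker((I - K)^*). Since det(I - K) ≠ 0, 1 is not an eigenvalue of K and ker(I - K) = {0}, so we are in the first case: for every y there is a unique x = (I - K)^(-1) y. Explicitly, by the Sherman–Morrison formula, (I - u v^T)^(-1) = I + u v^T/(1 - v·u), i.e. (I - K)^(-1) = I + K/(-9).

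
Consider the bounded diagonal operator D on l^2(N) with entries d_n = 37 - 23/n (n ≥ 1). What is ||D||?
||D|| = 37

For a diagonal operator on l^2 with entries d_n, ||D|| = sup_n |d_n|. Here d_1 = 14, d_2 = 51/2, ..., and d_n = 37 - 23/n increases monotonically toward 37. All terms lie in [14, 37), so |d_n| = d_n and the supremum is the limit 37, which is not attained by any individual d_n. Hence ||D|| = 37.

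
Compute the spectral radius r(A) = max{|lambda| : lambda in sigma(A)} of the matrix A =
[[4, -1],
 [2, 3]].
r(A) = sqrt(14) ≈ 3.7417

The eigenvalues of A are the roots of its characteristic polynomial. With M = A (coefficients from the trace and determinant):
  p(λ) = det(λ I - M) = λ^2 - 7λ + 14.
For λ^2 - 7λ + 14 the discriminant is -7. It is negative, so the roots are the complex-conjugate pair λ = 7/2 ± (sqrt(7)/2) i ≈ 3.5 ± 1.3229i. For a conjugate pair the product of the roots equals the constant term, so |λ|^2 = 14 and |λ| = sqrt(14) ≈ 3.7417.
Thus the eigenvalues (to 4 decimals) are 3.5 ± 1.3229i (modulus 3.7417). The spectral radius is the largest modulus: r(A) = sqrt(14) ≈ 3.7417. (Cross-check: r(A) ≤ ||A||_2 ≈ 4.515; equality holds whenever A is normal, though it can also hold for some non-normal A.)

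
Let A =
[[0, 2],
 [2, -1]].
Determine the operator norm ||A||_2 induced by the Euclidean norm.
||A||_2 = sqrt((9 + sqrt(17))/2) ≈ 2.5616 (= sqrt(largest eigenvalue of A^T A))

||A||_2 = sigma_max(A) = sqrt(lambda_max(A^T A)). Form the symmetric matrix M = A^T A =
[[4, -2],
 [-2, 5]].
Its characteristic polynomial (trace, determinant of M give the coefficients) is
  p(λ) = det(λ I - M) = λ^2 - 9λ + 16.
For λ^2 - 9λ + 16 the discriminant is 17. It is nonnegative but not a perfect square, so the roots are real and irrational: λ = (9 ± sqrt(17))/2 ≈ 6.5616, 2.4384.
So the eigenvalues of A^T A are ≈ 2.4384, 6.5616 (all ≥ 0, as they must be for A^T A). The largest is λ_max = (9 + sqrt(17))/2 ≈ 6.5616, hence ||A||_2 = sqrt(λ_max) = sqrt((9 + sqrt(17))/2) ≈ 2.5616.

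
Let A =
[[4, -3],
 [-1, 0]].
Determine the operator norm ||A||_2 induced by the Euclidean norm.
||A||_2 = sqrt((26 + sqrt(640))/2) ≈ 5.0645 (= sqrt(largest eigenvalue of A^T A))

||A||_2 = sigma_max(A) = sqrt(lambda_max(A^T A)). Form the symmetric matrix M = A^T A =
[[17, -12],
 [-12, 9]].
Its characteristic polynomial (trace, determinant of M give the coefficients) is
  p(λ) = det(λ I - M) = λ^2 - 26λ + 9.
For λ^2 - 26λ + 9 the discriminant is 640. It is nonnegative but not a perfect square, so the roots are real and irrational: λ = (26 ± sqrt(640))/2 ≈ 25.6491, 0.3509.
So the eigenvalues of A^T A are ≈ 0.3509, 25.6491 (all ≥ 0, as they must be for A^T A). The largest is λ_max = (26 + sqrt(640))/2 ≈ 25.6491, hence ||A||_2 = sqrt(λ_max) = sqrt((26 + sqrt(640))/2) ≈ 5.0645.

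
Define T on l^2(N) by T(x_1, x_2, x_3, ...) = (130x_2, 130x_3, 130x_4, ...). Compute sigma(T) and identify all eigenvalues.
sigma(T) = closed disk {z in C : |z| ≤ 130}; sigma_p(T) = open disk {z in C : |z| < 130}

Note T = 130·V where V is the unit left shift (V x)_k = x_{k+1}; so sigma(T) = 130·sigma(V) and ||T|| = 130||V||. ||T x||^2 = 16900sum_{k≥2} |x_k|^2 ≤ 16900||x||^2, with equality on {x : x_1 = 0}, so ||T|| = 130. For any lambda with |lambda| < 130, set r = lambda/130 (|r| < 1); the vector x = (1, r, r^2, ...) is in l^2 and satisfies T x = 130(r, r^2, ...) = lambda x, so lambda is an eigenvalue. On the boundary |lambda| = 130 the geometric series diverges, so no l^2 eigenvector exists, but these lambda lie in the approximate point spectrum. Hence sigma(T) is the closed disk of radius 130 and sigma_p(T) is the open disk.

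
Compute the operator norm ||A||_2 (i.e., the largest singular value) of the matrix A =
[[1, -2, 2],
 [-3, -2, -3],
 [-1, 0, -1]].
||A||_2 ≈ 5.0574 (= sqrt(largest eigenvalue of A^T A))

||A||_2 = sigma_max(A) = sqrt(lambda_max(A^T A)). Form the symmetric matrix M = A^T A =
[[11, 4, 12],
 [4, 8, 2],
 [12, 2, 14]].
Its characteristic polynomial (trace, sum of principal 2x2 minors, determinant of M give the coefficients) is
  p(λ) = det(λ I - M) = λ^3 - 33λ^2 + 190λ - 4.
No integer candidate from the rational root theorem (±divisors of 4) is a root, so the roots are irrational. The cubic discriminant is Δ = 11752916 > 0, so there are three distinct real roots. p(0) = -4 and p(1) = 154 have opposite signs, so a root lies in (0, 1); Newton's method refines it to λ ≈ 0.0211. p(7) = 52 and p(8) = -84 have opposite signs, so a root lies in (7, 8); Newton's method refines it to λ ≈ 7.4011. p(25) = -254 and p(26) = 204 have opposite signs, so a root lies in (25, 26); Newton's method refines it to λ ≈ 25.5778. Check (Vieta): the three roots sum to 33, matching tr M = 33.
So the eigenvalues of A^T A are ≈ 0.0211, 7.4011, 25.5778 (all ≥ 0, as they must be for A^T A). The largest is λ_max ≈ 25.5778, hence ||A||_2 = sqrt(λ_max) ≈ 5.0574.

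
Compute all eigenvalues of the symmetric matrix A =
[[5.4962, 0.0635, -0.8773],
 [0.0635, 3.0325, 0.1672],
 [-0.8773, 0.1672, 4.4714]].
sigma(A) ≈ {3, 4, 6}

A is real symmetric, so its spectrum consists of real eigenvalues. Expanding the characteristic polynomial of the displayed matrix gives
  det(λ I - A) = p(λ) = λ^3 + (-13)λ^2 + (54)λ + (-72.0015).
Solving p(λ) = 0 yields eigenvalues ≈ 3, 4, 6. (A is shown rounded to 4 decimals, so these recover the underlying integer eigenvalues to within that precision.)
Verification: the trace of A = 13 equals the sum of eigenvalues 13, and det(A) ≈ 72.0015 matches the eigenvalue product 72.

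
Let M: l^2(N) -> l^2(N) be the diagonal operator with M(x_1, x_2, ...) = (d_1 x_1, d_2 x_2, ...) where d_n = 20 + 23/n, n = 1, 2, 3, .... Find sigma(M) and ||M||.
sigma(M) = {20 + 23/n : n ≥ 1} ∪ {20}; ||M|| = 43

A bounded diagonal operator on l^2 with diagonal entries d_n has spectrum equal to the closure of {d_n : n ≥ 1}: every d_n is an eigenvalue (with eigenvector e_n), so {d_n} ⊂ sigma(M); the spectrum is closed, so its closure is too; and for lambda not in the closure, (M - lambda I) has bounded inverse (the diagonal entries 1/(d_n - lambda) are bounded). For our sequence d_n = 20 + 23/n, n = 1, 2, 3, ...:
  - {d_n} = {20 + 23/n : n ≥ 1}; the only limit point is 20
  - closure = {20 + 23/n : n ≥ 1} ∪ {20}
For the norm: a diagonal operator has ||M|| = sup_n |d_n|. Here d_n = 20 + 23/n is positive and decreasing, so sup_n |d_n| = d_1 = 20 + 23 = 43. So ||M|| = 43.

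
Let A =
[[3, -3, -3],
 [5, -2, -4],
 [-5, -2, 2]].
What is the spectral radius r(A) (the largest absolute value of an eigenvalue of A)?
r(A) ≈ 5.1163

The eigenvalues of A are the roots of its characteristic polynomial. With M = A (coefficients from the trace, the sum of principal 2x2 minors, and det A):
  p(λ) = det(λ I - M) = λ^3 - 3λ^2 - 12λ + 6.
No integer candidate from the rational root theorem (±divisors of 6) is a root, so the roots are irrational. The cubic discriminant is Δ = 11772 > 0, so there are three distinct real roots. p(-3) = -12 and p(-2) = 10 have opposite signs, so a root lies in (-3, -2); Newton's method refines it to λ ≈ -2.5722. p(0) = 6 and p(1) = -8 have opposite signs, so a root lies in (0, 1); Newton's method refines it to λ ≈ 0.4559. p(5) = -4 and p(6) = 42 have opposite signs, so a root lies in (5, 6); Newton's method refines it to λ ≈ 5.1163. Check (Vieta): the three roots sum to 3, matching tr M = 3.
Thus the eigenvalues (to 4 decimals) are -2.5722 (modulus 2.5722); 0.4559 (modulus 0.4559); 5.1163 (modulus 5.1163). The spectral radius is the largest modulus: r(A) ≈ 5.1163. (Cross-check: r(A) ≤ ||A||_2 ≈ 9.4255; equality holds whenever A is normal, though it can also hold for some non-normal A.)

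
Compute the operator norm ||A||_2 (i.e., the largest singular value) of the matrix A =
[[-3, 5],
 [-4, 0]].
||A||_2 = sqrt(40) ≈ 6.3246 (= sqrt(largest eigenvalue of A^T A))

||A||_2 = sigma_max(A) = sqrt(lambda_max(A^T A)). Form the symmetric matrix M = A^T A =
[[25, -15],
 [-15, 25]].
Its characteristic polynomial (trace, determinant of M give the coefficients) is
  p(λ) = det(λ I - M) = λ^2 - 50λ + 400.
For λ^2 - 50λ + 400 the discriminant is 900. It is a perfect square (30^2), so the roots are rational: λ = (50 ± 30)/2 = 40, 10.
So the eigenvalues of A^T A are ≈ 10, 40 (all ≥ 0, as they must be for A^T A). The largest is λ_max = 40, hence ||A||_2 = sqrt(λ_max) = sqrt(40) ≈ 6.3246.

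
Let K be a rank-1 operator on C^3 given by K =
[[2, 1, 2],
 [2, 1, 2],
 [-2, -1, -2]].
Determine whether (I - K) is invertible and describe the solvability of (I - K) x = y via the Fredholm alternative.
(I - K) is singular (det(I - K) = 0, i.e. 1 ∈ sigma(K)). (I - K) x = y is solvable iff y ⊥ ker((I - K)^*) = span{(2, 1, 2)}, i.e. iff 2y_1 + y_2 + 2y_3 = 0. When solvable, the solutions are x = y + c·(1, 1, -1), c arbitrary (ker(I - K) = span{(1, 1, -1)}, dimension 1).

K has rank 1, so it is an outer product K = u v^T: every row of K is a multiple of one row vector. Reading off the entries, u = (1, 1, -1) and v = (2, 1, 2) (row i of K equals u_i·v^T). A rank-one matrix u v^T satisfies K u = u (v·u) and kills the (2)-dimensional subspace v^⊥, so its characteristic polynomial is lambda^2 (lambda - v·u) with v·u = tr K = 1. Hence the eigenvalues of I - K are 1 (multiplicity 2) and 1 - (1) = 0, so det(I - K) = 0. (Direct check: I - K =
[[-1, -1, -2],
 [-2, 0, -2],
 [2, 1, 3]]
has determinant 0.) So 1 is an eigenvalue of K and (I - K) is not invertible. The finite-dimensional Fredholm alternative says: either (I - K) is invertible, or ker(I - K) ≠ {0} and then range(I - K) = ker((I - K)^*)^⊥, with dim ker(I - K) = dim ker((I - K)^*). We are in the second case, so we need both kernels. Kernel of I - K: (I - K) u = u - u (v·u) = u - u = 0, so ker(I - K) = span{u} = span{(1, 1, -1)} (it is exactly 1-dimensional because rank(I - K) = 2). Kernel of the adjoint: K is real, so (I - K)^* = I - K^T = I - v u^T, and (I - v u^T) v = v - v (u·v) = 0; hence ker((I - K)^*) = span{v} = span{(2, 1, 2)}. Therefore (I - K) x = y is solvable iff <y, v> = 0, i.e. iff 2y_1 + y_2 + 2y_3 = 0. When this holds, K y = u (v·y) = 0, so (I - K) y = y and x = y is a particular solution; the full solution set is the line x = y + c·u = y + c·(1, 1, -1), c ∈ C.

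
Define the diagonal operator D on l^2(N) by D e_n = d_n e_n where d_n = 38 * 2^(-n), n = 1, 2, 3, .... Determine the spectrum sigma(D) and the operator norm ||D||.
sigma(D) = {38 * 2^(-n) : n ≥ 1} ∪ {0}; ||D|| = 19

A bounded diagonal operator on l^2 with diagonal entries d_n has spectrum equal to the closure of {d_n : n ≥ 1}: every d_n is an eigenvalue (with eigenvector e_n), so {d_n} ⊂ sigma(D); the spectrum is closed, so its closure is too; and for lambda not in the closure, (D - lambda I) has bounded inverse (the diagonal entries 1/(d_n - lambda) are bounded). For our sequence d_n = 38 * 2^(-n), n = 1, 2, 3, ...:
  - {d_n} = {38 * 2^(-n) : n ≥ 1}; the only limit point is 0
  - closure = {38 * 2^(-n) : n ≥ 1} ∪ {0}
For the norm: a diagonal operator has ||D|| = sup_n |d_n|. Here d_n = 38 * 2^(-n) is positive and decreasing, so sup_n |d_n| = d_1 = 38/2 = 19. So ||D|| = 19.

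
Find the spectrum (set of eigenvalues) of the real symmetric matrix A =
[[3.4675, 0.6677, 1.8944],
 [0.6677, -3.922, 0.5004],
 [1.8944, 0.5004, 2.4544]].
sigma(A) ≈ {-4, 1, 5}

A is real symmetric, so its spectrum consists of real eigenvalues. Expanding the characteristic polynomial of the displayed matrix gives
  det(λ I - A) = p(λ) = λ^3 + (-2)λ^2 + (-19)λ + (20).
Solving p(λ) = 0 yields eigenvalues ≈ -4, 1, 5. (A is shown rounded to 4 decimals, so these recover the underlying integer eigenvalues to within that precision.)
Verification: the trace of A = 2 equals the sum of eigenvalues 2, and det(A) ≈ -20.0002 matches the eigenvalue product -20.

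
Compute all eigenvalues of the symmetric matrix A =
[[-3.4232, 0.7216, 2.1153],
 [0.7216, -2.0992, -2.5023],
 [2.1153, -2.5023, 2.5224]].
sigma(A) ≈ {-5, -2, 4}

A is real symmetric, so its spectrum consists of real eigenvalues. Expanding the characteristic polynomial of the displayed matrix gives
  det(λ I - A) = p(λ) = λ^3 + (3)λ^2 + (-18)λ + (-40).
Solving p(λ) = 0 yields eigenvalues ≈ -5, -2, 4. (A is shown rounded to 4 decimals, so these recover the underlying integer eigenvalues to within that precision.)
Verification: the trace of A = -3 equals the sum of eigenvalues -3, and det(A) ≈ 40.0007 matches the eigenvalue product 40.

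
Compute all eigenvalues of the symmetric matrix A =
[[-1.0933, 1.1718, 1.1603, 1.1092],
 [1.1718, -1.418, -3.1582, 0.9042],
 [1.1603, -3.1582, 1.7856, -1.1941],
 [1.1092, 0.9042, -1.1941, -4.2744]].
sigma(A) ≈ {-5, -4, 0, 4}

A is real symmetric, so its spectrum consists of real eigenvalues. Expanding the characteristic polynomial of the displayed matrix gives
  det(λ I - A) = p(λ) = λ^4 + (5)λ^3 + (-16)λ^2 + (-80)λ + (-0.002).
Solving p(λ) = 0 yields eigenvalues ≈ -5, -4, 0, 4. (A is shown rounded to 4 decimals, so these recover the underlying integer eigenvalues to within that precision.)
Verification: the trace of A = -5 equals the sum of eigenvalues -5, and det(A) ≈ -0.0020 matches the eigenvalue product 0.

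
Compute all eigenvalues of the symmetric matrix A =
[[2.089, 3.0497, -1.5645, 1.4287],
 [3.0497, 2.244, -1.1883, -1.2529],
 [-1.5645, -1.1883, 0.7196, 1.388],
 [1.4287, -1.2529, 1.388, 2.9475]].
sigma(A) ≈ {-2, 0, 4, 6}

A is real symmetric, so its spectrum consists of real eigenvalues. Expanding the characteristic polynomial of the displayed matrix gives
  det(λ I - A) = p(λ) = λ^4 + (-8)λ^3 + (4)λ^2 + (48.001)λ + (-0.0023).
Solving p(λ) = 0 yields eigenvalues ≈ -2, 0, 4, 6. (A is shown rounded to 4 decimals, so these recover the underlying integer eigenvalues to within that precision.)
Verification: the trace of A = 8 equals the sum of eigenvalues 8, and det(A) ≈ -0.0023 matches the eigenvalue product 0.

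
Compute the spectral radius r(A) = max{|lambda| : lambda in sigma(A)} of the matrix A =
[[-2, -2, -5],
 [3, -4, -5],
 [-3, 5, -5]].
r(A) ≈ 6.6067

The eigenvalues of A are the roots of its characteristic polynomial. With M = A (coefficients from the trace, the sum of principal 2x2 minors, and det A):
  p(λ) = det(λ I - M) = λ^3 + 11λ^2 + 54λ + 165.
No integer candidate from the rational root theorem (±divisors of 165) is a root, so the roots are irrational. The cubic discriminant is Δ = -126375 < 0, so there is one real root and a complex-conjugate pair. p(-7) = -17 and p(-6) = 21 have opposite signs, so a root lies in (-7, -6); Newton's method refines it to λ ≈ -6.6067. Dividing out (λ - (-6.6067)) leaves approximately λ^2 + 4.3933λ + 24.9747. For λ^2 + 4.3933λ + 24.9747 the discriminant is -80.5976. It is negative, so the remaining roots are the complex-conjugate pair λ ≈ -2.1967 ± 4.4888i. Their product equals the constant term, so |λ|^2 ≈ 24.9747 and |λ| ≈ 4.9975.
Thus the eigenvalues (to 4 decimals) are -6.6067 (modulus 6.6067); -2.1967 ± 4.4888i (modulus 4.9975). The spectral radius is the largest modulus: r(A) ≈ 6.6067. (Cross-check: r(A) ≤ ||A||_2 ≈ 8.7665; equality holds whenever A is normal, though it can also hold for some non-normal A.)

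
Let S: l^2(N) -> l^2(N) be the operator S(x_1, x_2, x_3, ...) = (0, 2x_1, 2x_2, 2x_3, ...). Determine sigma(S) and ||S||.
sigma(S) = closed disk {z in C : |z| ≤ 2}; ||S|| = 2

Note S = 2·U where U is the unit right shift (U x)_k = x_{k-1} (with x_0 := 0); so ||S|| = 2||U|| and sigma(S) = 2·sigma(U). ||S x||^2 = sum_{k≥1} |2x_k|^2 = 4||x||^2, so ||S|| = 2 and sigma(S) ⊂ {|z| ≤ 2}. For any |lambda| < 2, the equation (S - lambda I) x = 0 forces x_1 = 0, then 2x_k = lambda x_{k+1} ⇒ x = 0, so S has no eigenvalues. But (S - lambda I) is not surjective for |lambda| < 2: solving (S - lambda I) x = e_1 would require x_n proportional to (lambda/2)^(-n), which is not in l^2. So every |lambda| < 2 lies in the residual spectrum. The boundary |lambda| = 2 is in the approximate point spectrum (the spectrum is closed). Hence sigma(S) is the closed disk of radius 2.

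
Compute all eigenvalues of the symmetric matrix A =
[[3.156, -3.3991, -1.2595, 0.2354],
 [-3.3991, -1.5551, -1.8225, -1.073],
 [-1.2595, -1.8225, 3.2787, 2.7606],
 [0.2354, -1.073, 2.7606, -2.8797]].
sigma(A) ≈ {-4, 5} (-4 with multiplicity 2, 5 with multiplicity 2)

A is real symmetric, so its spectrum consists of real eigenvalues. Expanding the characteristic polynomial of the displayed matrix gives
  det(λ I - A) = p(λ) = λ^4 + (-2)λ^3 + (-39)λ^2 + (39.9981)λ + (400.0018).
Solving p(λ) = 0 yields eigenvalues ≈ -4, -4, 5, 5. (A is shown rounded to 4 decimals, so these recover the underlying integer eigenvalues to within that precision.)
Verification: the trace of A = 2 equals the sum of eigenvalues 2, and det(A) ≈ 400.0018 matches the eigenvalue product 400.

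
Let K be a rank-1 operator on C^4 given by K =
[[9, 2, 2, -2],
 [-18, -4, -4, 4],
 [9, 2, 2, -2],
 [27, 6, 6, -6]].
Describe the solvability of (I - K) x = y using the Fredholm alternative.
(I - K) is singular (det(I - K) = 0, i.e. 1 ∈ sigma(K)). (I - K) x = y is solvable iff y ⊥ ker((I - K)^*) = span{(9, 2, 2, -2)}, i.e. iff 9y_1 + 2y_2 + 2y_3 - 2y_4 = 0. When solvable, the solutions are x = y + c·(1, -2, 1, 3), c arbitrary (ker(I - K) = span{(1, -2, 1, 3)}, dimension 1).

K has rank 1, so it is an outer product K = u v^T: every row of K is a multiple of one row vector. Reading off the entries, u = (1, -2, 1, 3) and v = (9, 2, 2, -2) (row i of K equals u_i·v^T). A rank-one matrix u v^T satisfies K u = u (v·u) and kills the (3)-dimensional subspace v^⊥, so its characteristic polynomial is lambda^3 (lambda - v·u) with v·u = tr K = 1. Hence the eigenvalues of I - K are 1 (multiplicity 3) and 1 - (1) = 0, so det(I - K) = 0. (Direct check: I - K =
[[-8, -2, -2, 2],
 [18, 5, 4, -4],
 [-9, -2, -1, 2],
 [-27, -6, -6, 7]]
has determinant 0.) So 1 is an eigenvalue of K and (I - K) is not invertible. The finite-dimensional Fredholm alternative says: either (I - K) is invertible, or ker(I - K) ≠ {0} and then range(I - K) = ker((I - K)^*)^⊥, with dim ker(I - K) = dim ker((I - K)^*). We are in the second case, so we need both kernels. Kernel of I - K: (I - K) u = u - u (v·u) = u - u = 0, so ker(I - K) = span{u} = span{(1, -2, 1, 3)} (it is exactly 1-dimensional because rank(I - K) = 3). Kernel of the adjoint: K is real, so (I - K)^* = I - K^T = I - v u^T, and (I - v u^T) v = v - v (u·v) = 0; hence ker((I - K)^*) = span{v} = span{(9, 2, 2, -2)}. Therefore (I - K) x = y is solvable iff <y, v> = 0, i.e. iff 9y_1 + 2y_2 + 2y_3 - 2y_4 = 0. When this holds, K y = u (v·y) = 0, so (I - K) y = y and x = y is a particular solution; the full solution set is the line x = y + c·u = y + c·(1, -2, 1, 3), c ∈ C.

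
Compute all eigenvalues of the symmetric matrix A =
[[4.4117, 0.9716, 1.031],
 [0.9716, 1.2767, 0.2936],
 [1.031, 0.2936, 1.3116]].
sigma(A) ≈ {1, 5} (1 with multiplicity 2)

A is real symmetric, so its spectrum consists of real eigenvalues. Expanding the characteristic polynomial of the displayed matrix gives
  det(λ I - A) = p(λ) = λ^3 + (-7)λ^2 + (11)λ + (-5).
Solving p(λ) = 0 yields eigenvalues ≈ 1, 1, 5. (A is shown rounded to 4 decimals, so these recover the underlying integer eigenvalues to within that precision.)
Verification: the trace of A = 7 equals the sum of eigenvalues 7, and det(A) ≈ 5.0002 matches the eigenvalue product 5.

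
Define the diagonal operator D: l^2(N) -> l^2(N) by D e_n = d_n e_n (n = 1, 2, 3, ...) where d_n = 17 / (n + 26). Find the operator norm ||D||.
||D|| = 17/27 (attained at n = 1)

For D diagonal, ||D|| = sup_n |d_n| = sup_n 17/(n + 26). This is positive and strictly decreasing in n, so the supremum is attained at n = 1: d_1 = 17/(1 + 26) = 17/27. Hence ||D|| = 17/27.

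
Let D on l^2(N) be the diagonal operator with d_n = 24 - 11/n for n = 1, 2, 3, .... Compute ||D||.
||D|| = 24

For a diagonal operator on l^2 with entries d_n, ||D|| = sup_n |d_n|. Here d_1 = 13, d_2 = 37/2, ..., and d_n = 24 - 11/n increases monotonically toward 24. All terms lie in [13, 24), so |d_n| = d_n and the supremum is the limit 24, which is not attained by any individual d_n. Hence ||D|| = 24.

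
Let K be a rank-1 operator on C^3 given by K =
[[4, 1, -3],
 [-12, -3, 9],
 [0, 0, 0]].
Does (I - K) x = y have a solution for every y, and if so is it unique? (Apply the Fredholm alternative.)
(I - K) is singular (det(I - K) = 0, i.e. 1 ∈ sigma(K)). (I - K) x = y is solvable iff y ⊥ ker((I - K)^*) = span{(4, 1, -3)}, i.e. iff 4y_1 + y_2 - 3y_3 = 0. When solvable, the solutions are x = y + c·(1, -3, 0), c arbitrary (ker(I - K) = span{(1, -3, 0)}, dimension 1).

K has rank 1, so it is an outer product K = u v^T: every row of K is a multiple of one row vector. Reading off the entries, u = (1, -3, 0) and v = (4, 1, -3) (row i of K equals u_i·v^T). A rank-one matrix u v^T satisfies K u = u (v·u) and kills the (2)-dimensional subspace v^⊥, so its characteristic polynomial is lambda^2 (lambda - v·u) with v·u = tr K = 1. Hence the eigenvalues of I - K are 1 (multiplicity 2) and 1 - (1) = 0, so det(I - K) = 0. (Direct check: I - K =
[[-3, -1, 3],
 [12, 4, -9],
 [0, 0, 1]]
has determinant 0.) So 1 is an eigenvalue of K and (I - K) is not invertible. The finite-dimensional Fredholm alternative says: either (I - K) is invertible, or ker(I - K) ≠ {0} and then range(I - K) = ker((I - K)^*)^⊥, with dim ker(I - K) = dim ker((I - K)^*). We are in the second case, so we need both kernels. Kernel of I - K: (I - K) u = u - u (v·u) = u - u = 0, so ker(I - K) = span{u} = span{(1, -3, 0)} (it is exactly 1-dimensional because rank(I - K) = 2). Kernel of the adjoint: K is real, so (I - K)^* = I - K^T = I - v u^T, and (I - v u^T) v = v - v (u·v) = 0; hence ker((I - K)^*) = span{v} = span{(4, 1, -3)}. Therefore (I - K) x = y is solvable iff <y, v> = 0, i.e. iff 4y_1 + y_2 - 3y_3 = 0. When this holds, K y = u (v·y) = 0, so (I - K) y = y and x = y is a particular solution; the full solution set is the line x = y + c·u = y + c·(1, -3, 0), c ∈ C.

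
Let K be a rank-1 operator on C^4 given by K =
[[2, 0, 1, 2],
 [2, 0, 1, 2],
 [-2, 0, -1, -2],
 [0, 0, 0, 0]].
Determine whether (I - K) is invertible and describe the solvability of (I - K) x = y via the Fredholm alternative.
(I - K) is singular (det(I - K) = 0, i.e. 1 ∈ sigma(K)). (I - K) x = y is solvable iff y ⊥ ker((I - K)^*) = span{(2, 0, 1, 2)}, i.e. iff 2y_1 + y_3 + 2y_4 = 0. When solvable, the solutions are x = y + c·(1, 1, -1, 0), c arbitrary (ker(I - K) = span{(1, 1, -1, 0)}, dimension 1).

K has rank 1, so it is an outer product K = u v^T: every row of K is a multiple of one row vector. Reading off the entries, u = (1, 1, -1, 0) and v = (2, 0, 1, 2) (row i of K equals u_i·v^T). A rank-one matrix u v^T satisfies K u = u (v·u) and kills the (3)-dimensional subspace v^⊥, so its characteristic polynomial is lambda^3 (lambda - v·u) with v·u = tr K = 1. Hence the eigenvalues of I - K are 1 (multiplicity 3) and 1 - (1) = 0, so det(I - K) = 0. (Direct check: I - K =
[[-1, 0, -1, -2],
 [-2, 1, -1, -2],
 [2, 0, 2, 2],
 [0, 0, 0, 1]]
has determinant 0.) So 1 is an eigenvalue of K and (I - K) is not invertible. The finite-dimensional Fredholm alternative says: either (I - K) is invertible, or ker(I - K) ≠ {0} and then range(I - K) = ker((I - K)^*)^⊥, with dim ker(I - K) = dim ker((I - K)^*). We are in the second case, so we need both kernels. Kernel of I - K: (I - K) u = u - u (v·u) = u - u = 0, so ker(I - K) = span{u} = span{(1, 1, -1, 0)} (it is exactly 1-dimensional because rank(I - K) = 3). Kernel of the adjoint: K is real, so (I - K)^* = I - K^T = I - v u^T, and (I - v u^T) v = v - v (u·v) = 0; hence ker((I - K)^*) = span{v} = span{(2, 0, 1, 2)}. Therefore (I - K) x = y is solvable iff <y, v> = 0, i.e. iff 2y_1 + y_3 + 2y_4 = 0. When this holds, K y = u (v·y) = 0, so (I - K) y = y and x = y is a particular solution; the full solution set is the line x = y + c·u = y + c·(1, 1, -1, 0), c ∈ C.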